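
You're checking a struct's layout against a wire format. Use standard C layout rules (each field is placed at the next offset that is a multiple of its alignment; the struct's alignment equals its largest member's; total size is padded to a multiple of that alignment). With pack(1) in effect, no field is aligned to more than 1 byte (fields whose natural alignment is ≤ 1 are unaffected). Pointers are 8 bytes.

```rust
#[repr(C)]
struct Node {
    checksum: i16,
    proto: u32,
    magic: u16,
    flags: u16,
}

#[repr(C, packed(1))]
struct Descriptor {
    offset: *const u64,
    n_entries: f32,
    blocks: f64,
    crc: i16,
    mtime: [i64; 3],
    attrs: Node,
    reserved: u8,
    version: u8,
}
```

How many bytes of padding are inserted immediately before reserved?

0

Node: checksum at 0 (size 2, align 2) → ends 2; pad 2 to align 4 for proto; proto at 4 (size 4, align 4) → ends 8; magic at 8 (size 2, align 2) → ends 10; flags at 10 (size 2, align 2) → ends 12; total 12 bytes, alignment 4
offset at 0 (size 8, align 1) → ends 8
n_entries at 8 (size 4, align 1) → ends 12
blocks at 12 (size 8, align 1) → ends 20
crc at 20 (size 2, align 1) → ends 22
mtime at 22 (size 24, align 1) → ends 46
attrs at 46 (size 12, align 1) → ends 58
reserved at 58 (size 1, align 1) → ends 59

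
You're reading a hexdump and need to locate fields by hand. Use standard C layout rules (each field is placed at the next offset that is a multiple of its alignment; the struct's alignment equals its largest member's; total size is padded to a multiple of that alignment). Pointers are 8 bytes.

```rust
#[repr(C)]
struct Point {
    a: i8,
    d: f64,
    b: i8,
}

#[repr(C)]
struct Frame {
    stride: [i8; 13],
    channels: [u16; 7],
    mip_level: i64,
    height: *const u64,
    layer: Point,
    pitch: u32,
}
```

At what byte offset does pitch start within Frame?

Point: @0: a [1B, align 1] → 1; +7 pad (align 8); @8: d [8B, align 8] → 16; @16: b [1B, align 1] → 17; +7 tail pad (align 8); size 24, align 8
@0: stride [13B, align 1] → 13
+1 pad (align 2)
@14: channels [14B, align 2] → 28
+4 pad (align 8)
@32: mip_level [8B, align 8] → 40
@40: height [8B, align 8] → 48
@48: layer [24B, align 8] → 72
@72: pitch [4B, align 4] → 76

72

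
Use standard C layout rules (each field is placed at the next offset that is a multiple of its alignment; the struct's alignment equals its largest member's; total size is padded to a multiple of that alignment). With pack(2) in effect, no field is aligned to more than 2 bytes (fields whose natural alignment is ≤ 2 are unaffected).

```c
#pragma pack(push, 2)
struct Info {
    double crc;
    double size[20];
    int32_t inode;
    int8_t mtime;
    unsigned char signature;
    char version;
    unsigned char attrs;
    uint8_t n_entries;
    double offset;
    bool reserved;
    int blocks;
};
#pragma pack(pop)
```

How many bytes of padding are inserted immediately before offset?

1

@0: crc [8B, align 2] → 8
@8: size [160B, align 2] → 168
@168: inode [4B, align 2] → 172
@172: mtime [1B, align 1] → 173
@173: signature [1B, align 1] → 174
@174: version [1B, align 1] → 175
@175: attrs [1B, align 1] → 176
@176: n_entries [1B, align 1] → 177
+1 pad (align 2)
@178: offset [8B, align 2] → 186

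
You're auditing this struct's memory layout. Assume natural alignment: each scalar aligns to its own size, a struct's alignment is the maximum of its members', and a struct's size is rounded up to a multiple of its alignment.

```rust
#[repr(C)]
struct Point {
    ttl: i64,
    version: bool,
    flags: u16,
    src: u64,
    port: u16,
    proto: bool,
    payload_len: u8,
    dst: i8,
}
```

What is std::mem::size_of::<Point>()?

32 bytes

@0: ttl [8B, align 8] → 8
@8: version [1B, align 1] → 9
+1 pad (align 2)
@10: flags [2B, align 2] → 12
+4 pad (align 8)
@16: src [8B, align 8] → 24
@24: port [2B, align 2] → 26
@26: proto [1B, align 1] → 27
@27: payload_len [1B, align 1] → 28
@28: dst [1B, align 1] → 29
+3 tail pad (align 8)
size 32, align 8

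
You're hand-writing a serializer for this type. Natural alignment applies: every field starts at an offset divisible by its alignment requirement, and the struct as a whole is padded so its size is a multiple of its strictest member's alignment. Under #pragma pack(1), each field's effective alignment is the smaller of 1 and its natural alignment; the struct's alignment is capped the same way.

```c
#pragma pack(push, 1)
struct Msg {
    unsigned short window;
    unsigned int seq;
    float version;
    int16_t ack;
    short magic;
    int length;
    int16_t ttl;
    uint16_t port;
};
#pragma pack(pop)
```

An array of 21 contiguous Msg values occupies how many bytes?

window at 0 (size 2, align 1) → ends 2
seq at 2 (size 4, align 1) → ends 6
version at 6 (size 4, align 1) → ends 10
ack at 10 (size 2, align 1) → ends 12
magic at 12 (size 2, align 1) → ends 14
length at 14 (size 4, align 1) → ends 18
ttl at 18 (size 2, align 1) → ends 20
port at 20 (size 2, align 1) → ends 22
total 22 bytes, alignment 1
array of 21: 21 × 22 = 462

462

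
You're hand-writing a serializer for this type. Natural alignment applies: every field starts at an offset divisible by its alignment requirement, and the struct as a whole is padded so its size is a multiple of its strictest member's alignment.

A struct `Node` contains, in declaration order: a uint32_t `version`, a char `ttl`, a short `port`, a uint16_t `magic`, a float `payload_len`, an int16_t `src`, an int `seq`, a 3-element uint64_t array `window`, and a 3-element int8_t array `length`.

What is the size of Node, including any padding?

56 bytes

@0: version [4B, align 4] → 4
@4: ttl [1B, align 1] → 5
+1 pad (align 2)
@6: port [2B, align 2] → 8
@8: magic [2B, align 2] → 10
+2 pad (align 4)
@12: payload_len [4B, align 4] → 16
@16: src [2B, align 2] → 18
+2 pad (align 4)
@20: seq [4B, align 4] → 24
@24: window [24B, align 8] → 48
@48: length [3B, align 1] → 51
+5 tail pad (align 8)
size 56, align 8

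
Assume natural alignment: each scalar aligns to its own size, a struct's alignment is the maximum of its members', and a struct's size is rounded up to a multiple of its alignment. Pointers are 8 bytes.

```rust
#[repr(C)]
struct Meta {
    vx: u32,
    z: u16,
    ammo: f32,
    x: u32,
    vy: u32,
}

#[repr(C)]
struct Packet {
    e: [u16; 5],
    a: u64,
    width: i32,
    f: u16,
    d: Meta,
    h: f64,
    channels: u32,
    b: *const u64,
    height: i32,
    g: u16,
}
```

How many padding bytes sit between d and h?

4

Meta: vx at 0 (size 4, align 4) → ends 4; z at 4 (size 2, align 2) → ends 6; pad 2 to align 4 for ammo; ammo at 8 (size 4, align 4) → ends 12; x at 12 (size 4, align 4) → ends 16; vy at 16 (size 4, align 4) → ends 20; total 20 bytes, alignment 4
e at 0 (size 10, align 2) → ends 10
pad 6 to align 8 for a
a at 16 (size 8, align 8) → ends 24
width at 24 (size 4, align 4) → ends 28
f at 28 (size 2, align 2) → ends 30
pad 2 to align 4 for d
d at 32 (size 20, align 4) → ends 52
pad 4 to align 8 for h
h at 56 (size 8, align 8) → ends 64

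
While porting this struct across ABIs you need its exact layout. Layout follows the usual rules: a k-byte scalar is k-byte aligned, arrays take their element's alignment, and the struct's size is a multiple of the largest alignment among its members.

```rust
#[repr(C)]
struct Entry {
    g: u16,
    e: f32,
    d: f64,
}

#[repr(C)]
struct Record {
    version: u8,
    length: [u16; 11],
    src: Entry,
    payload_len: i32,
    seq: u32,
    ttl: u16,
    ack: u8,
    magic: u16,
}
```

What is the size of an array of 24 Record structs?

1344

Entry: @0: g [2B, align 2] → 2; +2 pad (align 4); @4: e [4B, align 4] → 8; @8: d [8B, align 8] → 16; size 16, align 8
@0: version [1B, align 1] → 1
+1 pad (align 2)
@2: length [22B, align 2] → 24
@24: src [16B, align 8] → 40
@40: payload_len [4B, align 4] → 44
@44: seq [4B, align 4] → 48
@48: ttl [2B, align 2] → 50
@50: ack [1B, align 1] → 51
+1 pad (align 2)
@52: magic [2B, align 2] → 54
+2 tail pad (align 8)
size 56, align 8
array of 24: 24 × 56 = 1344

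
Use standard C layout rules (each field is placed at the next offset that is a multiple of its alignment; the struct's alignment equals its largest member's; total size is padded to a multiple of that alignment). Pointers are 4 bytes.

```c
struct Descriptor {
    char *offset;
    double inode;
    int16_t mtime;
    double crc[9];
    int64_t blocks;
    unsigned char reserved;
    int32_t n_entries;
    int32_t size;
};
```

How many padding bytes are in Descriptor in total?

@0: offset [4B, align 4] → 4
+4 pad (align 8)
@8: inode [8B, align 8] → 16
@16: mtime [2B, align 2] → 18
+6 pad (align 8)
@24: crc [72B, align 8] → 96
@96: blocks [8B, align 8] → 104
@104: reserved [1B, align 1] → 105
+3 pad (align 4)
@108: n_entries [4B, align 4] → 112
@112: size [4B, align 4] → 116
+4 tail pad (align 8)
size 120, align 8
data bytes 103, size 120 → padding 17

17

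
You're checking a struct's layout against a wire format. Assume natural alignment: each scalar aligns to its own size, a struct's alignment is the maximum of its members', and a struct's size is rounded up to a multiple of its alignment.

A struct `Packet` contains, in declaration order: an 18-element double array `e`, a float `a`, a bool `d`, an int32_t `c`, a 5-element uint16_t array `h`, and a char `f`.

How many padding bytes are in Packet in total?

4

e at 0 (size 144, align 8) → ends 144
a at 144 (size 4, align 4) → ends 148
d at 148 (size 1, align 1) → ends 149
pad 3 to align 4 for c
c at 152 (size 4, align 4) → ends 156
h at 156 (size 10, align 2) → ends 166
f at 166 (size 1, align 1) → ends 167
tail pad 1 to reach multiple of 8
total 168 bytes, alignment 8
data bytes 164, size 168 → padding 4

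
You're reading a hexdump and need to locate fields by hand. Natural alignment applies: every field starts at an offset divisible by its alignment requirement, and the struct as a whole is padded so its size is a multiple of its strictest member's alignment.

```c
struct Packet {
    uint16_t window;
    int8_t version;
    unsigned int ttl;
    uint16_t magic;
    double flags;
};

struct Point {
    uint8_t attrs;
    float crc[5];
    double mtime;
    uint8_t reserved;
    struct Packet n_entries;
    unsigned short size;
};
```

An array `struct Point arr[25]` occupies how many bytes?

1800

Packet: 0..2  window  (2B, 2-aligned); 2..3  version  (1B, 1-aligned); 3..4  -- padding (1B); 4..8  ttl  (4B, 4-aligned); 8..10  magic  (2B, 2-aligned); 10..16  -- padding (6B); 16..24  flags  (8B, 8-aligned); sizeof = 24, alignof = 8
0..1  attrs  (1B, 1-aligned)
1..4  -- padding (3B)
4..24  crc  (20B, 4-aligned)
24..32  mtime  (8B, 8-aligned)
32..33  reserved  (1B, 1-aligned)
33..40  -- padding (7B)
40..64  n_entries  (24B, 8-aligned)
64..66  size  (2B, 2-aligned)
66..72  -- tail padding (6B)
sizeof = 72, alignof = 8
array of 25: 25 × 72 = 1800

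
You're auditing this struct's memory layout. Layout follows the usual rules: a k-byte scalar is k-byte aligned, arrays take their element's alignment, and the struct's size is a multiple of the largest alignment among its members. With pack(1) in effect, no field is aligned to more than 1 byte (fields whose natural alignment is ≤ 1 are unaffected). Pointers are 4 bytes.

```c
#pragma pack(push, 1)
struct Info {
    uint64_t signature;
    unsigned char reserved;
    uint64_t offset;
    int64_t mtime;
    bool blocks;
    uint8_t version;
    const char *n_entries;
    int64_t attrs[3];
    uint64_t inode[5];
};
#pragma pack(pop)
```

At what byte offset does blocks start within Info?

25

0..8  signature  (8B, 1-aligned)
8..9  reserved  (1B, 1-aligned)
9..17  offset  (8B, 1-aligned)
17..25  mtime  (8B, 1-aligned)
25..26  blocks  (1B, 1-aligned)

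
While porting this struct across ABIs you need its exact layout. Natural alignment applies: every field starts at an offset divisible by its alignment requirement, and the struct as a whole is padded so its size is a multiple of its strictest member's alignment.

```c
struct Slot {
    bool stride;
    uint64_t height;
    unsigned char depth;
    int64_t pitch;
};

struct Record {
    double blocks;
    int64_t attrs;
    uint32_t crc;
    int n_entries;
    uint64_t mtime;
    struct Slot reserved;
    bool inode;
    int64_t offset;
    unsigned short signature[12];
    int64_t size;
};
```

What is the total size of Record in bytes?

Slot: 0..1  stride  (1B, 1-aligned); 1..8  -- padding (7B); 8..16  height  (8B, 8-aligned); 16..17  depth  (1B, 1-aligned); 17..24  -- padding (7B); 24..32  pitch  (8B, 8-aligned); sizeof = 32, alignof = 8
0..8  blocks  (8B, 8-aligned)
8..16  attrs  (8B, 8-aligned)
16..20  crc  (4B, 4-aligned)
20..24  n_entries  (4B, 4-aligned)
24..32  mtime  (8B, 8-aligned)
32..64  reserved  (32B, 8-aligned)
64..65  inode  (1B, 1-aligned)
65..72  -- padding (7B)
72..80  offset  (8B, 8-aligned)
80..104  signature  (24B, 2-aligned)
104..112  size  (8B, 8-aligned)
sizeof = 112, alignof = 8

112 bytes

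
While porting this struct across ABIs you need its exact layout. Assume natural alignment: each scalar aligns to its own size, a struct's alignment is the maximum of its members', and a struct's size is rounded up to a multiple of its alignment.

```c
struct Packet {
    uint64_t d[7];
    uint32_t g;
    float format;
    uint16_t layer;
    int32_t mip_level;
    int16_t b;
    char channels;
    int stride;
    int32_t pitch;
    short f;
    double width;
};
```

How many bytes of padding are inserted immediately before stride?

0..56  d  (56B, 8-aligned)
56..60  g  (4B, 4-aligned)
60..64  format  (4B, 4-aligned)
64..66  layer  (2B, 2-aligned)
66..68  -- padding (2B)
68..72  mip_level  (4B, 4-aligned)
72..74  b  (2B, 2-aligned)
74..75  channels  (1B, 1-aligned)
75..76  -- padding (1B)
76..80  stride  (4B, 4-aligned)

1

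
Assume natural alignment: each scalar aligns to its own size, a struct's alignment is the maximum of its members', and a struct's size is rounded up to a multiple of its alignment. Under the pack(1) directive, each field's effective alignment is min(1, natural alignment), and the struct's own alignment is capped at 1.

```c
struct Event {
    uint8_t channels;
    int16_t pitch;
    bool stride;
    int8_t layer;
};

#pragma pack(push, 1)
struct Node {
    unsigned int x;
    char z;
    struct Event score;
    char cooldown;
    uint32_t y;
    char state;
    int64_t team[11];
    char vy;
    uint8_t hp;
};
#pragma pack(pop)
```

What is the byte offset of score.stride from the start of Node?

9

Event: 0..1  channels  (1B, 1-aligned); 1..2  -- padding (1B); 2..4  pitch  (2B, 2-aligned); 4..5  stride  (1B, 1-aligned); 5..6  layer  (1B, 1-aligned); sizeof = 6, alignof = 2
0..4  x  (4B, 1-aligned)
4..5  z  (1B, 1-aligned)
5..11  score  (6B, 1-aligned)
within Event: stride at 4
5 + 4 = 9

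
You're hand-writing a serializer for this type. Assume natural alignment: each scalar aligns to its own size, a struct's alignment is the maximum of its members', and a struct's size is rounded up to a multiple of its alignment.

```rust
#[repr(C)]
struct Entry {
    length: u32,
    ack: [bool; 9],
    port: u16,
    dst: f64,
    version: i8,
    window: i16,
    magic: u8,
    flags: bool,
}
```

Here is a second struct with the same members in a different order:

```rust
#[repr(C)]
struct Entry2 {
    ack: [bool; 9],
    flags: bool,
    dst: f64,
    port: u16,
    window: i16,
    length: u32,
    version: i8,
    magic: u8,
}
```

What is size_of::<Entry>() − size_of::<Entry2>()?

-8

0..4  length  (4B, 4-aligned)
4..13  ack  (9B, 1-aligned)
13..14  -- padding (1B)
14..16  port  (2B, 2-aligned)
16..24  dst  (8B, 8-aligned)
24..25  version  (1B, 1-aligned)
25..26  -- padding (1B)
26..28  window  (2B, 2-aligned)
28..29  magic  (1B, 1-aligned)
29..30  flags  (1B, 1-aligned)
30..32  -- tail padding (2B)
sizeof = 32, alignof = 8
— Entry2 —
0..9  ack  (9B, 1-aligned)
9..10  flags  (1B, 1-aligned)
10..16  -- padding (6B)
16..24  dst  (8B, 8-aligned)
24..26  port  (2B, 2-aligned)
26..28  window  (2B, 2-aligned)
28..32  length  (4B, 4-aligned)
32..33  version  (1B, 1-aligned)
33..34  magic  (1B, 1-aligned)
34..40  -- tail padding (6B)
sizeof = 40, alignof = 8
32 − 40 = -8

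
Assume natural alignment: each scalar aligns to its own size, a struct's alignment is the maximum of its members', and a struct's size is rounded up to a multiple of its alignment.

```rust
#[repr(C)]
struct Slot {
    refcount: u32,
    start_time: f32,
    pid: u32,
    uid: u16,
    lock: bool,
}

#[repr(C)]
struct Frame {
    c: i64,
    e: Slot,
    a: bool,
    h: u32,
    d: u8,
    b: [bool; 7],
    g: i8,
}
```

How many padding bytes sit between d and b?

Slot: 0..4  refcount  (4B, 4-aligned); 4..8  start_time  (4B, 4-aligned); 8..12  pid  (4B, 4-aligned); 12..14  uid  (2B, 2-aligned); 14..15  lock  (1B, 1-aligned); 15..16  -- tail padding (1B); sizeof = 16, alignof = 4
0..8  c  (8B, 8-aligned)
8..24  e  (16B, 4-aligned)
24..25  a  (1B, 1-aligned)
25..28  -- padding (3B)
28..32  h  (4B, 4-aligned)
32..33  d  (1B, 1-aligned)
33..40  b  (7B, 1-aligned)

0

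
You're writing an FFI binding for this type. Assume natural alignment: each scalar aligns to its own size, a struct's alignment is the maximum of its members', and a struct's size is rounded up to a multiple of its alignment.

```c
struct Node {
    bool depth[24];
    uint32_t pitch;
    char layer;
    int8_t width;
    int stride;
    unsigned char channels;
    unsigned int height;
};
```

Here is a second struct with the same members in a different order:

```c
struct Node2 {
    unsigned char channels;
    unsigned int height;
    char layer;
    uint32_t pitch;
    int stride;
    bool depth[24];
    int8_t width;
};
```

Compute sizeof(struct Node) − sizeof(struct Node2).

depth at 0 (size 24, align 1) → ends 24
pitch at 24 (size 4, align 4) → ends 28
layer at 28 (size 1, align 1) → ends 29
width at 29 (size 1, align 1) → ends 30
pad 2 to align 4 for stride
stride at 32 (size 4, align 4) → ends 36
channels at 36 (size 1, align 1) → ends 37
pad 3 to align 4 for height
height at 40 (size 4, align 4) → ends 44
total 44 bytes, alignment 4
— Node2 —
channels at 0 (size 1, align 1) → ends 1
pad 3 to align 4 for height
height at 4 (size 4, align 4) → ends 8
layer at 8 (size 1, align 1) → ends 9
pad 3 to align 4 for pitch
pitch at 12 (size 4, align 4) → ends 16
stride at 16 (size 4, align 4) → ends 20
depth at 20 (size 24, align 1) → ends 44
width at 44 (size 1, align 1) → ends 45
tail pad 3 to reach multiple of 4
total 48 bytes, alignment 4
44 − 48 = -4

-4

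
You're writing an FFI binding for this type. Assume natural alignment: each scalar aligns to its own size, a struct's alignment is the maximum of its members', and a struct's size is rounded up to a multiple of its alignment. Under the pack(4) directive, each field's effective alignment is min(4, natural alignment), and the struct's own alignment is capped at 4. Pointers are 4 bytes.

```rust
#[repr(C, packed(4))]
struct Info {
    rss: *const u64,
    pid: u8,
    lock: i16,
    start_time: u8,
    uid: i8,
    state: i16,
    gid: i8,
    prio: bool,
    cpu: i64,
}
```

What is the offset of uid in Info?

9

rss at 0 (size 4, align 4) → ends 4
pid at 4 (size 1, align 1) → ends 5
pad 1 to align 2 for lock
lock at 6 (size 2, align 2) → ends 8
start_time at 8 (size 1, align 1) → ends 9
uid at 9 (size 1, align 1) → ends 10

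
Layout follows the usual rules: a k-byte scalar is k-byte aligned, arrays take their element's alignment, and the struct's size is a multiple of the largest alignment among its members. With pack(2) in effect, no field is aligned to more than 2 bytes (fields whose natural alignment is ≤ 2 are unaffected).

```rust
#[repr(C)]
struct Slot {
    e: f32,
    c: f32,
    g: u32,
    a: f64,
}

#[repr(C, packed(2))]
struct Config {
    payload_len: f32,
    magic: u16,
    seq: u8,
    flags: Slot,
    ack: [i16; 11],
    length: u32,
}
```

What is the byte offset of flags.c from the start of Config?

12

Slot: @0: e [4B, align 4] → 4; @4: c [4B, align 4] → 8; @8: g [4B, align 4] → 12; +4 pad (align 8); @16: a [8B, align 8] → 24; size 24, align 8
@0: payload_len [4B, align 2] → 4
@4: magic [2B, align 2] → 6
@6: seq [1B, align 1] → 7
+1 pad (align 2)
@8: flags [24B, align 2] → 32
within Slot: c at 4
8 + 4 = 12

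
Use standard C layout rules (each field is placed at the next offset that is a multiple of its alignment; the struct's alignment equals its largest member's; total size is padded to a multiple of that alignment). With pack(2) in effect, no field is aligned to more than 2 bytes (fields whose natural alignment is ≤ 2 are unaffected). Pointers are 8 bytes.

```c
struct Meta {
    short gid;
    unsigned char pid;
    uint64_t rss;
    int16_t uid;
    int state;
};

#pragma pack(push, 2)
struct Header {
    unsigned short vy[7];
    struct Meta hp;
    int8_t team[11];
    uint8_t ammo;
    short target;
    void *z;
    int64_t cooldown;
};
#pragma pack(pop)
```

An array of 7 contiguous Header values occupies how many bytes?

Meta: 0..2  gid  (2B, 2-aligned); 2..3  pid  (1B, 1-aligned); 3..8  -- padding (5B); 8..16  rss  (8B, 8-aligned); 16..18  uid  (2B, 2-aligned); 18..20  -- padding (2B); 20..24  state  (4B, 4-aligned); sizeof = 24, alignof = 8
0..14  vy  (14B, 2-aligned)
14..38  hp  (24B, 2-aligned)
38..49  team  (11B, 1-aligned)
49..50  ammo  (1B, 1-aligned)
50..52  target  (2B, 2-aligned)
52..60  z  (8B, 2-aligned)
60..68  cooldown  (8B, 2-aligned)
sizeof = 68, alignof = 2
array of 7: 7 × 68 = 476

476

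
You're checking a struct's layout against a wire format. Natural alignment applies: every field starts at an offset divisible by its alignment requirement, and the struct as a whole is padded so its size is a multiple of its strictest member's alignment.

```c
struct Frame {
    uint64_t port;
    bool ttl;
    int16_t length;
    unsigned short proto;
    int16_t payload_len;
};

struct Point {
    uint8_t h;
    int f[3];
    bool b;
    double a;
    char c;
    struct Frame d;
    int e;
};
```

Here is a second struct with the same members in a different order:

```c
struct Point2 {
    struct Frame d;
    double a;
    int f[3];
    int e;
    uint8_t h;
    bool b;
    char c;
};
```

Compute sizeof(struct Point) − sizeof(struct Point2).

Frame: @0: port [8B, align 8] → 8; @8: ttl [1B, align 1] → 9; +1 pad (align 2); @10: length [2B, align 2] → 12; @12: proto [2B, align 2] → 14; @14: payload_len [2B, align 2] → 16; size 16, align 8
@0: h [1B, align 1] → 1
+3 pad (align 4)
@4: f [12B, align 4] → 16
@16: b [1B, align 1] → 17
+7 pad (align 8)
@24: a [8B, align 8] → 32
@32: c [1B, align 1] → 33
+7 pad (align 8)
@40: d [16B, align 8] → 56
@56: e [4B, align 4] → 60
+4 tail pad (align 8)
size 64, align 8
— Point2 —
@0: d [16B, align 8] → 16
@16: a [8B, align 8] → 24
@24: f [12B, align 4] → 36
@36: e [4B, align 4] → 40
@40: h [1B, align 1] → 41
@41: b [1B, align 1] → 42
@42: c [1B, align 1] → 43
+5 tail pad (align 8)
size 48, align 8
64 − 48 = 16

16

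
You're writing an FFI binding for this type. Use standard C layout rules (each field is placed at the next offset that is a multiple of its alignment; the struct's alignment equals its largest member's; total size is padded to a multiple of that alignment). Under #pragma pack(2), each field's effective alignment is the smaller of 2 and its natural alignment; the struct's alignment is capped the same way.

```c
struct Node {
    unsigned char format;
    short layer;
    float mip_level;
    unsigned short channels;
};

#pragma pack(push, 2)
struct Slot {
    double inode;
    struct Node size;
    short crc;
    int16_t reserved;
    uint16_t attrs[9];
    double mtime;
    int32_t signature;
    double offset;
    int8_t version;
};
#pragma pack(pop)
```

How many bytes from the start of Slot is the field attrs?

Node: @0: format [1B, align 1] → 1; +1 pad (align 2); @2: layer [2B, align 2] → 4; @4: mip_level [4B, align 4] → 8; @8: channels [2B, align 2] → 10; +2 tail pad (align 4); size 12, align 4
@0: inode [8B, align 2] → 8
@8: size [12B, align 2] → 20
@20: crc [2B, align 2] → 22
@22: reserved [2B, align 2] → 24
@24: attrs [18B, align 2] → 42

24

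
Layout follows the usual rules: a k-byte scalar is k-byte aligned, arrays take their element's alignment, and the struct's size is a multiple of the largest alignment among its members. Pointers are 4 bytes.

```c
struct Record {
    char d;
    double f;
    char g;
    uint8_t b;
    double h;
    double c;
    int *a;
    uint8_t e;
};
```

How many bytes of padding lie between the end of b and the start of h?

0..1  d  (1B, 1-aligned)
1..8  -- padding (7B)
8..16  f  (8B, 8-aligned)
16..17  g  (1B, 1-aligned)
17..18  b  (1B, 1-aligned)
18..24  -- padding (6B)
24..32  h  (8B, 8-aligned)

6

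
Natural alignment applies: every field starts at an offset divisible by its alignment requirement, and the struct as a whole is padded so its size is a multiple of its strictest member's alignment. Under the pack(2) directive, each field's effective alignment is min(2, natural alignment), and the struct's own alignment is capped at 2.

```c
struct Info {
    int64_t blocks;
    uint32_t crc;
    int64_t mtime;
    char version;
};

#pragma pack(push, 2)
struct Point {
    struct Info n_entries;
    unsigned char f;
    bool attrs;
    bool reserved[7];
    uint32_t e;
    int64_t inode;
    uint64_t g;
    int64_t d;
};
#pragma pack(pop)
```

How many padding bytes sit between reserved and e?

1

Info: blocks at 0 (size 8, align 8) → ends 8; crc at 8 (size 4, align 4) → ends 12; pad 4 to align 8 for mtime; mtime at 16 (size 8, align 8) → ends 24; version at 24 (size 1, align 1) → ends 25; tail pad 7 to reach multiple of 8; total 32 bytes, alignment 8
n_entries at 0 (size 32, align 2) → ends 32
f at 32 (size 1, align 1) → ends 33
attrs at 33 (size 1, align 1) → ends 34
reserved at 34 (size 7, align 1) → ends 41
pad 1 to align 2 for e
e at 42 (size 4, align 2) → ends 46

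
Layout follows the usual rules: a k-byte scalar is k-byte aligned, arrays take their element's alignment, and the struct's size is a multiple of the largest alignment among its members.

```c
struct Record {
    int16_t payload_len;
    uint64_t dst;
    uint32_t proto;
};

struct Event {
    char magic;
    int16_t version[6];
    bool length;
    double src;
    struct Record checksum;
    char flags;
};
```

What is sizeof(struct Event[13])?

Record: payload_len at 0 (size 2, align 2) → ends 2; pad 6 to align 8 for dst; dst at 8 (size 8, align 8) → ends 16; proto at 16 (size 4, align 4) → ends 20; tail pad 4 to reach multiple of 8; total 24 bytes, alignment 8
magic at 0 (size 1, align 1) → ends 1
pad 1 to align 2 for version
version at 2 (size 12, align 2) → ends 14
length at 14 (size 1, align 1) → ends 15
pad 1 to align 8 for src
src at 16 (size 8, align 8) → ends 24
checksum at 24 (size 24, align 8) → ends 48
flags at 48 (size 1, align 1) → ends 49
tail pad 7 to reach multiple of 8
total 56 bytes, alignment 8
array of 13: 13 × 56 = 728

728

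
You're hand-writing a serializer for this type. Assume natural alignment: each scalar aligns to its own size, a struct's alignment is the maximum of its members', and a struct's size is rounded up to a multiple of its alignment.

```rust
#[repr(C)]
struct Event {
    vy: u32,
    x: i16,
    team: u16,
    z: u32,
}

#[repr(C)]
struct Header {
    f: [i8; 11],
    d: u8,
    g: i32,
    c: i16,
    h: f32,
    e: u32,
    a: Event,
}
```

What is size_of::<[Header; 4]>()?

160

Event: @0: vy [4B, align 4] → 4; @4: x [2B, align 2] → 6; @6: team [2B, align 2] → 8; @8: z [4B, align 4] → 12; size 12, align 4
@0: f [11B, align 1] → 11
@11: d [1B, align 1] → 12
@12: g [4B, align 4] → 16
@16: c [2B, align 2] → 18
+2 pad (align 4)
@20: h [4B, align 4] → 24
@24: e [4B, align 4] → 28
@28: a [12B, align 4] → 40
size 40, align 4
array of 4: 4 × 40 = 160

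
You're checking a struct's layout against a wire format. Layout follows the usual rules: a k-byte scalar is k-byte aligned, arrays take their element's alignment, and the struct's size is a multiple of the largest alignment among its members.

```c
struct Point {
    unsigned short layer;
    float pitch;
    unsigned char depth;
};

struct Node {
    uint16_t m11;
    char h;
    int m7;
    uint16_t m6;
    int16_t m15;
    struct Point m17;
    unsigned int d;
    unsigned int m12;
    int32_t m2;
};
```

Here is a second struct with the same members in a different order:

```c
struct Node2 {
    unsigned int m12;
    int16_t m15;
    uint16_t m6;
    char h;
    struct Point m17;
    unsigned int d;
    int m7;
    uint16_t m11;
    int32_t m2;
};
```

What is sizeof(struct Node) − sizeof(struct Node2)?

Point: layer at 0 (size 2, align 2) → ends 2; pad 2 to align 4 for pitch; pitch at 4 (size 4, align 4) → ends 8; depth at 8 (size 1, align 1) → ends 9; tail pad 3 to reach multiple of 4; total 12 bytes, alignment 4
m11 at 0 (size 2, align 2) → ends 2
h at 2 (size 1, align 1) → ends 3
pad 1 to align 4 for m7
m7 at 4 (size 4, align 4) → ends 8
m6 at 8 (size 2, align 2) → ends 10
m15 at 10 (size 2, align 2) → ends 12
m17 at 12 (size 12, align 4) → ends 24
d at 24 (size 4, align 4) → ends 28
m12 at 28 (size 4, align 4) → ends 32
m2 at 32 (size 4, align 4) → ends 36
total 36 bytes, alignment 4
— Node2 —
m12 at 0 (size 4, align 4) → ends 4
m15 at 4 (size 2, align 2) → ends 6
m6 at 6 (size 2, align 2) → ends 8
h at 8 (size 1, align 1) → ends 9
pad 3 to align 4 for m17
m17 at 12 (size 12, align 4) → ends 24
d at 24 (size 4, align 4) → ends 28
m7 at 28 (size 4, align 4) → ends 32
m11 at 32 (size 2, align 2) → ends 34
pad 2 to align 4 for m2
m2 at 36 (size 4, align 4) → ends 40
total 40 bytes, alignment 4
36 − 40 = -4

-4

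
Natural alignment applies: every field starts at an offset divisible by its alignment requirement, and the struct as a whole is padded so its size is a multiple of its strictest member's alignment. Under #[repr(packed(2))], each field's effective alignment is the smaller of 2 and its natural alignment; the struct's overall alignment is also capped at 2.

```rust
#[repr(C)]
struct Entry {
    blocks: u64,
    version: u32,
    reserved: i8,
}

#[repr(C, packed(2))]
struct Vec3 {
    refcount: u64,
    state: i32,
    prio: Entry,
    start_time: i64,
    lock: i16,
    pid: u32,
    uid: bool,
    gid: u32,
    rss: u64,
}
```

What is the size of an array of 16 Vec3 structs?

Entry: blocks at 0 (size 8, align 8) → ends 8; version at 8 (size 4, align 4) → ends 12; reserved at 12 (size 1, align 1) → ends 13; tail pad 3 to reach multiple of 8; total 16 bytes, alignment 8
refcount at 0 (size 8, align 2) → ends 8
state at 8 (size 4, align 2) → ends 12
prio at 12 (size 16, align 2) → ends 28
start_time at 28 (size 8, align 2) → ends 36
lock at 36 (size 2, align 2) → ends 38
pid at 38 (size 4, align 2) → ends 42
uid at 42 (size 1, align 1) → ends 43
pad 1 to align 2 for gid
gid at 44 (size 4, align 2) → ends 48
rss at 48 (size 8, align 2) → ends 56
total 56 bytes, alignment 2
array of 16: 16 × 56 = 896

896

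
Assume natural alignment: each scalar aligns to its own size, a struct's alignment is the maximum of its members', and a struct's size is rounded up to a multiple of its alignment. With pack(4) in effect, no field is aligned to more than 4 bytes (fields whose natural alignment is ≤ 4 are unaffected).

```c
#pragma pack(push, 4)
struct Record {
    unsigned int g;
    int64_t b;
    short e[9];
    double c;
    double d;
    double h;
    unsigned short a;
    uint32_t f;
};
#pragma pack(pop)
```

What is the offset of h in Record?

g at 0 (size 4, align 4) → ends 4
b at 4 (size 8, align 4) → ends 12
e at 12 (size 18, align 2) → ends 30
pad 2 to align 4 for c
c at 32 (size 8, align 4) → ends 40
d at 40 (size 8, align 4) → ends 48
h at 48 (size 8, align 4) → ends 56

48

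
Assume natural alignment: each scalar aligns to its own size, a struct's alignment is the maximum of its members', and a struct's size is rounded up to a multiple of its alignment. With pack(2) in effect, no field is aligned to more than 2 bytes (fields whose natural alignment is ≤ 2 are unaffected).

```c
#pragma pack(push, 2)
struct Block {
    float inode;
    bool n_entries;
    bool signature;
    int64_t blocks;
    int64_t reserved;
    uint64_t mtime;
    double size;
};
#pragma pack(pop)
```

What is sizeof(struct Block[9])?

inode at 0 (size 4, align 2) → ends 4
n_entries at 4 (size 1, align 1) → ends 5
signature at 5 (size 1, align 1) → ends 6
blocks at 6 (size 8, align 2) → ends 14
reserved at 14 (size 8, align 2) → ends 22
mtime at 22 (size 8, align 2) → ends 30
size at 30 (size 8, align 2) → ends 38
total 38 bytes, alignment 2
array of 9: 9 × 38 = 342

342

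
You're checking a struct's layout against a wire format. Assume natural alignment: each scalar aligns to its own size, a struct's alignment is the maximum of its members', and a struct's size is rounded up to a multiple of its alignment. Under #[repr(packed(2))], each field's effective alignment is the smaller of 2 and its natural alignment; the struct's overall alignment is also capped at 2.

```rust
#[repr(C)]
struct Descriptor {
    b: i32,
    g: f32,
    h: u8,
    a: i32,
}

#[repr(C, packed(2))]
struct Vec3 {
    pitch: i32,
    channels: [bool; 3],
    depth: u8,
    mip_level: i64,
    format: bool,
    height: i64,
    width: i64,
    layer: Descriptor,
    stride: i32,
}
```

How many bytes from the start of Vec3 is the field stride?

50

Descriptor: b at 0 (size 4, align 4) → ends 4; g at 4 (size 4, align 4) → ends 8; h at 8 (size 1, align 1) → ends 9; pad 3 to align 4 for a; a at 12 (size 4, align 4) → ends 16; total 16 bytes, alignment 4
pitch at 0 (size 4, align 2) → ends 4
channels at 4 (size 3, align 1) → ends 7
depth at 7 (size 1, align 1) → ends 8
mip_level at 8 (size 8, align 2) → ends 16
format at 16 (size 1, align 1) → ends 17
pad 1 to align 2 for height
height at 18 (size 8, align 2) → ends 26
width at 26 (size 8, align 2) → ends 34
layer at 34 (size 16, align 2) → ends 50
stride at 50 (size 4, align 2) → ends 54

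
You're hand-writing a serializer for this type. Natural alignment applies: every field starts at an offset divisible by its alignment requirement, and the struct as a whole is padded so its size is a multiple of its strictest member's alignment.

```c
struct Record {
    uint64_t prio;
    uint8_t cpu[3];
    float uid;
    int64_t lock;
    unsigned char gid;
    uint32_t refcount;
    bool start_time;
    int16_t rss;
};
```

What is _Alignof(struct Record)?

8

member alignments: prio=8, cpu=1, uid=4, lock=8, gid=1, refcount=4, start_time=1, rss=2
max = 8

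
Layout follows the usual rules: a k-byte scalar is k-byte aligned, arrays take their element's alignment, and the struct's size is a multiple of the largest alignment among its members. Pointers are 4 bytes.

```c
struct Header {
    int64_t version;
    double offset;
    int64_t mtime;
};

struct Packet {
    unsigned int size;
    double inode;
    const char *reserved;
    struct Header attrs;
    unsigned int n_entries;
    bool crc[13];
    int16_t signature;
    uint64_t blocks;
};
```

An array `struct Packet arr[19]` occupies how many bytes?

1520

Header: 0..8  version  (8B, 8-aligned); 8..16  offset  (8B, 8-aligned); 16..24  mtime  (8B, 8-aligned); sizeof = 24, alignof = 8
0..4  size  (4B, 4-aligned)
4..8  -- padding (4B)
8..16  inode  (8B, 8-aligned)
16..20  reserved  (4B, 4-aligned)
20..24  -- padding (4B)
24..48  attrs  (24B, 8-aligned)
48..52  n_entries  (4B, 4-aligned)
52..65  crc  (13B, 1-aligned)
65..66  -- padding (1B)
66..68  signature  (2B, 2-aligned)
68..72  -- padding (4B)
72..80  blocks  (8B, 8-aligned)
sizeof = 80, alignof = 8
array of 19: 19 × 80 = 1520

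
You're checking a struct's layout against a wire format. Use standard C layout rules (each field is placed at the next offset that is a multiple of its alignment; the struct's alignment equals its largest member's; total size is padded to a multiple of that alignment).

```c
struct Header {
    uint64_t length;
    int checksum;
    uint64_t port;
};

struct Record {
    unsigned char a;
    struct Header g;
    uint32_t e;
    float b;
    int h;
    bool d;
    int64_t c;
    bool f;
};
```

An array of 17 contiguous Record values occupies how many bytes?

1088

Header: @0: length [8B, align 8] → 8; @8: checksum [4B, align 4] → 12; +4 pad (align 8); @16: port [8B, align 8] → 24; size 24, align 8
@0: a [1B, align 1] → 1
+7 pad (align 8)
@8: g [24B, align 8] → 32
@32: e [4B, align 4] → 36
@36: b [4B, align 4] → 40
@40: h [4B, align 4] → 44
@44: d [1B, align 1] → 45
+3 pad (align 8)
@48: c [8B, align 8] → 56
@56: f [1B, align 1] → 57
+7 tail pad (align 8)
size 64, align 8
array of 17: 17 × 64 = 1088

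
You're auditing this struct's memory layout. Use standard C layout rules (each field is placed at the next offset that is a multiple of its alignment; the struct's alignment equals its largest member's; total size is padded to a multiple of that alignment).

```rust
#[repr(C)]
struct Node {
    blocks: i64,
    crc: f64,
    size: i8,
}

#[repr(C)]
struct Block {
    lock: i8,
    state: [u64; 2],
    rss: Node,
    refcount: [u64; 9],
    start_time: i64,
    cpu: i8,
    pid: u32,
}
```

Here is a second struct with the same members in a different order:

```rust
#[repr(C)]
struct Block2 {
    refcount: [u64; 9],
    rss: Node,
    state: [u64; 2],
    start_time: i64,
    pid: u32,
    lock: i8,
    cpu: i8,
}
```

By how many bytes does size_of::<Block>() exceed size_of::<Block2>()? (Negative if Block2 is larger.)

Node: @0: blocks [8B, align 8] → 8; @8: crc [8B, align 8] → 16; @16: size [1B, align 1] → 17; +7 tail pad (align 8); size 24, align 8
@0: lock [1B, align 1] → 1
+7 pad (align 8)
@8: state [16B, align 8] → 24
@24: rss [24B, align 8] → 48
@48: refcount [72B, align 8] → 120
@120: start_time [8B, align 8] → 128
@128: cpu [1B, align 1] → 129
+3 pad (align 4)
@132: pid [4B, align 4] → 136
size 136, align 8
— Block2 —
@0: refcount [72B, align 8] → 72
@72: rss [24B, align 8] → 96
@96: state [16B, align 8] → 112
@112: start_time [8B, align 8] → 120
@120: pid [4B, align 4] → 124
@124: lock [1B, align 1] → 125
@125: cpu [1B, align 1] → 126
+2 tail pad (align 8)
size 128, align 8
136 − 128 = 8

8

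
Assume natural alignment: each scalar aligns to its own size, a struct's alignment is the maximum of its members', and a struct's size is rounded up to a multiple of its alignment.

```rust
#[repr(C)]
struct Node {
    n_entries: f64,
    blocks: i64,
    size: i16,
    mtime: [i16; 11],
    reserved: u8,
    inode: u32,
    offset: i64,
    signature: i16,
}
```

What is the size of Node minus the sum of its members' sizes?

9

0..8  n_entries  (8B, 8-aligned)
8..16  blocks  (8B, 8-aligned)
16..18  size  (2B, 2-aligned)
18..40  mtime  (22B, 2-aligned)
40..41  reserved  (1B, 1-aligned)
41..44  -- padding (3B)
44..48  inode  (4B, 4-aligned)
48..56  offset  (8B, 8-aligned)
56..58  signature  (2B, 2-aligned)
58..64  -- tail padding (6B)
sizeof = 64, alignof = 8
data bytes 55, size 64 → padding 9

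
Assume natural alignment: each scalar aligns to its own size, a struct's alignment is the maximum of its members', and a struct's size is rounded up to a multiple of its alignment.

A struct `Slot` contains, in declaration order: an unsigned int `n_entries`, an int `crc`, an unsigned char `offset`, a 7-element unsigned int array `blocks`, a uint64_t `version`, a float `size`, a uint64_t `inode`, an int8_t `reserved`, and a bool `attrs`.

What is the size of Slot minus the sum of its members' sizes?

@0: n_entries [4B, align 4] → 4
@4: crc [4B, align 4] → 8
@8: offset [1B, align 1] → 9
+3 pad (align 4)
@12: blocks [28B, align 4] → 40
@40: version [8B, align 8] → 48
@48: size [4B, align 4] → 52
+4 pad (align 8)
@56: inode [8B, align 8] → 64
@64: reserved [1B, align 1] → 65
@65: attrs [1B, align 1] → 66
+6 tail pad (align 8)
size 72, align 8
data bytes 59, size 72 → padding 13

13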